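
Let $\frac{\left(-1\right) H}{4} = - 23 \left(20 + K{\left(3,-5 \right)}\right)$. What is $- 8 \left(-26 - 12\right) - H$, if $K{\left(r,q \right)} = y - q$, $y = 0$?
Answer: $-1996$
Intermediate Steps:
$K{\left(r,q \right)} = - q$ ($K{\left(r,q \right)} = 0 - q = - q$)
$H = 2300$ ($H = - 4 \left(- 23 \left(20 - -5\right)\right) = - 4 \left(- 23 \left(20 + 5\right)\right) = - 4 \left(\left(-23\right) 25\right) = \left(-4\right) \left(-575\right) = 2300$)
$- 8 \left(-26 - 12\right) - H = - 8 \left(-26 - 12\right) - 2300 = \left(-8\right) \left(-38\right) - 2300 = 304 - 2300 = -1996$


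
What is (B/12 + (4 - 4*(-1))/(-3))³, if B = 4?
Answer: -343/27 ≈ -12.704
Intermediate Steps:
(B/12 + (4 - 4*(-1))/(-3))³ = (4/12 + (4 - 4*(-1))/(-3))³ = (4*(1/12) + (4 + 4)*(-⅓))³ = (⅓ + 8*(-⅓))³ = (⅓ - 8/3)³ = (-7/3)³ = -343/27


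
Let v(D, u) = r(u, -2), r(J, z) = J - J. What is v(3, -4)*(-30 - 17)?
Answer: 0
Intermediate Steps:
r(J, z) = 0
v(D, u) = 0
v(3, -4)*(-30 - 17) = 0*(-30 - 17) = 0*(-47) = 0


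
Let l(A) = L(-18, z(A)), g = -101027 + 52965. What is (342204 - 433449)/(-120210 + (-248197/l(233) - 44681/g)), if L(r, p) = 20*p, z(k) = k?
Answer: 486572478700/641310107237 ≈ 0.75872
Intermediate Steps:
g = -48062
l(A) = 20*A
(342204 - 433449)/(-120210 + (-248197/l(233) - 44681/g)) = (342204 - 433449)/(-120210 + (-248197/(20*233) - 44681/(-48062))) = -91245/(-120210 + (-248197/4660 - 44681*(-1/48062))) = -91245/(-120210 + (-248197*1/4660 + 6383/6866)) = -91245/(-120210 + (-248197/4660 + 6383/6866)) = -91245/(-120210 - 837187911/15997780) = -91245/(-1923930321711/15997780) = -91245*(-15997780/1923930321711) = 486572478700/641310107237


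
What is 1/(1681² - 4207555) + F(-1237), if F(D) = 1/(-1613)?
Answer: -1383407/2228833722 ≈ -0.00062069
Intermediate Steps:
F(D) = -1/1613
1/(1681² - 4207555) + F(-1237) = 1/(1681² - 4207555) - 1/1613 = 1/(2825761 - 4207555) - 1/1613 = 1/(-1381794) - 1/1613 = -1/1381794 - 1/1613 = -1383407/2228833722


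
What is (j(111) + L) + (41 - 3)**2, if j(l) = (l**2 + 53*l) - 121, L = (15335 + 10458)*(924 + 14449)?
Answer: 396535316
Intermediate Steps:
L = 396515789 (L = 25793*15373 = 396515789)
j(l) = -121 + l**2 + 53*l
(j(111) + L) + (41 - 3)**2 = ((-121 + 111**2 + 53*111) + 396515789) + (41 - 3)**2 = ((-121 + 12321 + 5883) + 396515789) + 38**2 = (18083 + 396515789) + 1444 = 396533872 + 1444 = 396535316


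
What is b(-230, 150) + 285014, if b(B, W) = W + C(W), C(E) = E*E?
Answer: 307664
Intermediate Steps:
C(E) = E²
b(B, W) = W + W²
b(-230, 150) + 285014 = 150*(1 + 150) + 285014 = 150*151 + 285014 = 22650 + 285014 = 307664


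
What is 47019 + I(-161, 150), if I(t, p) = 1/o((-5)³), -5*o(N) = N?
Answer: 1175476/25 ≈ 47019.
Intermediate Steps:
o(N) = -N/5
I(t, p) = 1/25 (I(t, p) = 1/(-⅕*(-5)³) = 1/(-⅕*(-125)) = 1/25)
47019 + I(-161, 150) = 47019 + 1/25 = 1175476/25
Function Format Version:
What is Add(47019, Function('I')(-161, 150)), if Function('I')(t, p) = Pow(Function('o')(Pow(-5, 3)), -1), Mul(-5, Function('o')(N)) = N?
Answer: Rational(1175476, 25) ≈ 47019.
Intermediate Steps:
Function('o')(N) = Mul(Rational(-1, 5), N)
Function('I')(t, p) = Rational(1, 25) (Function('I')(t, p) = Pow(Mul(Rational(-1, 5), Pow(-5, 3)), -1) = Pow(Mul(Rational(-1, 5), -125), -1) = Pow(25, -1) = Rational(1, 25))
Add(47019, Function('I')(-161, 150)) = Add(47019, Rational(1, 25)) = Rational(1175476, 25)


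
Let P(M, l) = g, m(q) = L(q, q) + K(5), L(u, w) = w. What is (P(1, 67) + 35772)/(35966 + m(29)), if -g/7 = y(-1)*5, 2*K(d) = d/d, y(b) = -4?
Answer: 71824/71991 ≈ 0.99768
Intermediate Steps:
K(d) = 1/2 (K(d) = (d/d)/2 = (1/2)*1 = 1/2)
m(q) = 1/2 + q (m(q) = q + 1/2 = 1/2 + q)
g = 140 (g = -(-28)*5 = -7*(-20) = 140)
P(M, l) = 140
(P(1, 67) + 35772)/(35966 + m(29)) = (140 + 35772)/(35966 + (1/2 + 29)) = 35912/(35966 + 59/2) = 35912/(71991/2) = 35912*(2/71991) = 71824/71991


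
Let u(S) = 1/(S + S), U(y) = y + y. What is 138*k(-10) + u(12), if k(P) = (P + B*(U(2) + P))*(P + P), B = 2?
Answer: 1457281/24 ≈ 60720.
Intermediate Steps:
U(y) = 2*y
u(S) = 1/(2*S)
k(P) = 2*P*(8 + 3*P) (k(P) = (P + 2*(2*2 + P))*(P + P) = (P + 2*(4 + P))*(2*P) = (P + (8 + 2*P))*(2*P) = (8 + 3*P)*(2*P) = 2*P*(8 + 3*P))
138*k(-10) + u(12) = 138*(2*(-10)*(8 + 3*(-10))) + (1/2)/12 = 138*(2*(-10)*(8 - 30)) + (1/2)*(1/12) = 138*(2*(-10)*(-22)) + 1/24 = 138*440 + 1/24 = 60720 + 1/24 = 1457281/24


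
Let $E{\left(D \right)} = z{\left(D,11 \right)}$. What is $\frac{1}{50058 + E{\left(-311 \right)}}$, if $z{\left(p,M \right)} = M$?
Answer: $\frac{1}{50069} \approx 1.9972 \cdot 10^{-5}$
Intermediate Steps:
$E{\left(D \right)} = 11$
$\frac{1}{50058 + E{\left(-311 \right)}} = \frac{1}{50058 + 11} = \frac{1}{50069}$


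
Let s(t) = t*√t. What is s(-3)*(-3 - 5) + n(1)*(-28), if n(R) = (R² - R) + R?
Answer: -28 + 24*I*√3 ≈ -28.0 + 41.569*I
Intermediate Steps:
n(R) = R²
s(t) = t^(3/2)
s(-3)*(-3 - 5) + n(1)*(-28) = (-3)^(3/2)*(-3 - 5) + 1²*(-28) = -3*I*√3*(-8) + 1*(-28) = 24*I*√3 - 28 = -28 + 24*I*√3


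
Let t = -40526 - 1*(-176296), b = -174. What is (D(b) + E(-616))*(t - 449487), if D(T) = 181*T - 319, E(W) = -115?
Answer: 10016356376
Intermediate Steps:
D(T) = -319 + 181*T
t = 135770 (t = -40526 + 176296 = 135770)
(D(b) + E(-616))*(t - 449487) = ((-319 + 181*(-174)) - 115)*(135770 - 449487) = ((-319 - 31494) - 115)*(-313717) = (-31813 - 115)*(-313717) = -31928*(-313717) = 10016356376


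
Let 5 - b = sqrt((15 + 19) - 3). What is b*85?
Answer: 425 - 85*sqrt(31) ≈ -48.260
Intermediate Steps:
b = 5 - sqrt(31) (b = 5 - sqrt((15 + 19) - 3) = 5 - sqrt(34 - 3) = 5 - sqrt(31) ≈ -0.56776)
b*85 = (5 - sqrt(31))*85 = 425 - 85*sqrt(31)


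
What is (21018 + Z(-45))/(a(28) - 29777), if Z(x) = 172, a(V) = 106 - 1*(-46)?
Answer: -4238/5925 ≈ -0.71527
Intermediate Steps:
a(V) = 152 (a(V) = 106 + 46 = 152)
(21018 + Z(-45))/(a(28) - 29777) = (21018 + 172)/(152 - 29777) = 21190/(-29625) = 21190*(-1/29625) = -4238/5925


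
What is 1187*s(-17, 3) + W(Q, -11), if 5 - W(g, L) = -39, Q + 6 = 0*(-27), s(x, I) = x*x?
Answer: 343087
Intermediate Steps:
s(x, I) = x²
Q = -6 (Q = -6 + 0*(-27) = -6 + 0 = -6)
W(g, L) = 44 (W(g, L) = 5 - 1*(-39) = 5 + 39 = 44)
1187*s(-17, 3) + W(Q, -11) = 1187*(-17)² + 44 = 1187*289 + 44 = 343043 + 44 = 343087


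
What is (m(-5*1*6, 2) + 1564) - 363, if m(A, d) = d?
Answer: 1203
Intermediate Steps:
(m(-5*1*6, 2) + 1564) - 363 = (2 + 1564) - 363 = 1566 - 363 = 1203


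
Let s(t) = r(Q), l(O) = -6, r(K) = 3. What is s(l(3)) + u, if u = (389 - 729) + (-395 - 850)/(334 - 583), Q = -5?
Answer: -332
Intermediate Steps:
s(t) = 3
u = -335 (u = -340 - 1245/(-249) = -340 - 1245*(-1/249) = -340 + 5 = -335)
s(l(3)) + u = 3 - 335 = -332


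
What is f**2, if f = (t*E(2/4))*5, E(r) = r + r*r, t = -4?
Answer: 225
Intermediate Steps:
E(r) = r + r**2
f = -15 (f = -4*2/4*(1 + 2/4)*5 = -4*2*(1/4)*(1 + 2*(1/4))*5 = -2*(1 + 1/2)*5 = -2*3/2*5 = -4*3/4*5 = -3*5 = -15)
f**2 = (-15)**2 = 225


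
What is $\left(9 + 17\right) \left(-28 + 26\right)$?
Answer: $-52$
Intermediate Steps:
$\left(9 + 17\right) \left(-28 + 26\right) = 26 \left(-2\right) = -52$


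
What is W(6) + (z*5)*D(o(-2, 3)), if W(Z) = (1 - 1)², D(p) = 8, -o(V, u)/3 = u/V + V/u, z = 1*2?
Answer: 80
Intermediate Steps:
z = 2
o(V, u) = -3*V/u - 3*u/V (o(V, u) = -3*(u/V + V/u) = -3*(V/u + u/V) = -3*V/u - 3*u/V)
W(Z) = 0 (W(Z) = 0² = 0)
W(6) + (z*5)*D(o(-2, 3)) = 0 + (2*5)*8 = 0 + 10*8 = 0 + 80 = 80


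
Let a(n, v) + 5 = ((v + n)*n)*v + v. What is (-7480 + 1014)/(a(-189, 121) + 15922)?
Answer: -3233/785565 ≈ -0.0041155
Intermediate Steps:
a(n, v) = -5 + v + n*v*(n + v) (a(n, v) = -5 + (((v + n)*n)*v + v) = -5 + (((n + v)*n)*v + v) = -5 + ((n*(n + v))*v + v) = -5 + (n*v*(n + v) + v) = -5 + (v + n*v*(n + v)) = -5 + v + n*v*(n + v))
(-7480 + 1014)/(a(-189, 121) + 15922) = (-7480 + 1014)/((-5 + 121 - 189*121**2 + 121*(-189)**2) + 15922) = -6466/((-5 + 121 - 189*14641 + 121*35721) + 15922) = -6466/((-5 + 121 - 2767149 + 4322241) + 15922) = -6466/(1555208 + 15922) = -6466/1571130 = -6466*1/1571130 = -3233/785565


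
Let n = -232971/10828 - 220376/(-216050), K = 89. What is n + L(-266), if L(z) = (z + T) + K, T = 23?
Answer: -204106560411/1169694700 ≈ -174.50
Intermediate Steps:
L(z) = 112 + z (L(z) = (z + 23) + 89 = (23 + z) + 89 = 112 + z)
n = -23973576611/1169694700 (n = -232971*1/10828 - 220376*(-1/216050) = -232971/10828 + 110188/108025 = -23973576611/1169694700 ≈ -20.496)
n + L(-266) = -23973576611/1169694700 + (112 - 266) = -23973576611/1169694700 - 154 = -204106560411/1169694700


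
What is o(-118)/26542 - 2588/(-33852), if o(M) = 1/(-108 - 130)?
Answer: 583869707/7637248164 ≈ 0.076450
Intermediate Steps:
o(M) = -1/238 (o(M) = 1/(-238) = -1/238)
o(-118)/26542 - 2588/(-33852) = -1/238/26542 - 2588/(-33852) = -1/238*1/26542 - 2588*(-1/33852) = -1/6316996 + 647/8463 = 583869707/7637248164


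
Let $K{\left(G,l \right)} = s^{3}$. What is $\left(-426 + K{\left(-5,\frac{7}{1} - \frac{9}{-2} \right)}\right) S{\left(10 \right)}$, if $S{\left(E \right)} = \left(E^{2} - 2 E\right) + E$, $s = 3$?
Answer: $-35910$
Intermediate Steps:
$K{\left(G,l \right)} = 27$ ($K{\left(G,l \right)} = 3^{3} = 27$)
$S{\left(E \right)} = E^{2} - E$
$\left(-426 + K{\left(-5,\frac{7}{1} - \frac{9}{-2} \right)}\right) S{\left(10 \right)} = \left(-426 + 27\right) 10 \left(-1 + 10\right) = - 399 \cdot 10 \cdot 9 = \left(-399\right) 90 = -35910$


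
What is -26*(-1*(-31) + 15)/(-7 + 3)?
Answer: 299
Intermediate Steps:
-26*(-1*(-31) + 15)/(-7 + 3) = -26*(31 + 15)/(-4) = -1196*(-1)/4 = -26*(-23/2) = 299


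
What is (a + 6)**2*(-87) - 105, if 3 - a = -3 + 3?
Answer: -7152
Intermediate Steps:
a = 3 (a = 3 - (-3 + 3) = 3 - 1*0 = 3 + 0 = 3)
(a + 6)**2*(-87) - 105 = (3 + 6)**2*(-87) - 105 = 9**2*(-87) - 105 = 81*(-87) - 105 = -7047 - 105 = -7152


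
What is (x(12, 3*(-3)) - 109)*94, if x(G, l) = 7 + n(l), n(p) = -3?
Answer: -9870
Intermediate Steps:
x(G, l) = 4 (x(G, l) = 7 - 3 = 4)
(x(12, 3*(-3)) - 109)*94 = (4 - 109)*94 = -105*94 = -9870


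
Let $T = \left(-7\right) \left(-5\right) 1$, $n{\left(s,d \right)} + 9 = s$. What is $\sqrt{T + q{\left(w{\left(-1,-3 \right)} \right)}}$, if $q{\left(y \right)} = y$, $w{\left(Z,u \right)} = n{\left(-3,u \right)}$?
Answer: $\sqrt{23} \approx 4.7958$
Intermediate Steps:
$n{\left(s,d \right)} = -9 + s$
$w{\left(Z,u \right)} = -12$ ($w{\left(Z,u \right)} = -9 - 3 = -12$)
$T = 35$ ($T = 35 \cdot 1 = 35$)
$\sqrt{T + q{\left(w{\left(-1,-3 \right)} \right)}} = \sqrt{35 - 12} = \sqrt{23}$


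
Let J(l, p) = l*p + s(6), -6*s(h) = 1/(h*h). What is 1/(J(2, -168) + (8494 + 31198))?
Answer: 216/8500895 ≈ 2.5409e-5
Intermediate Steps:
s(h) = -1/(6*h²) (s(h) = -1/(6*h*h) = -1/(6*h²))
J(l, p) = -1/216 + l*p (J(l, p) = l*p - ⅙/6² = l*p - ⅙*1/36 = l*p - 1/216 = -1/216 + l*p)
1/(J(2, -168) + (8494 + 31198)) = 1/((-1/216 + 2*(-168)) + (8494 + 31198)) = 1/((-1/216 - 336) + 39692) = 1/(-72577/216 + 39692) = 1/(8500895/216) = 216/8500895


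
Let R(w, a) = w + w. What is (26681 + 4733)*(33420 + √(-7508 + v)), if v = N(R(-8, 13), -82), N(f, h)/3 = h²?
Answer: 1049855880 + 62828*√3166 ≈ 1.0534e+9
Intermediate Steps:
R(w, a) = 2*w
N(f, h) = 3*h²
v = 20172 (v = 3*(-82)² = 3*6724 = 20172)
(26681 + 4733)*(33420 + √(-7508 + v)) = (26681 + 4733)*(33420 + √(-7508 + 20172)) = 31414*(33420 + √12664) = 31414*(33420 + 2*√3166) = 1049855880 + 62828*√3166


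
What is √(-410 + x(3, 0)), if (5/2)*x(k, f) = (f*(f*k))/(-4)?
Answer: I*√410 ≈ 20.248*I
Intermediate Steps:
x(k, f) = -k*f²/10 (x(k, f) = 2*((f*(f*k))/(-4))/5 = 2*((k*f²)*(-¼))/5 = 2*(-k*f²/4)/5 = -k*f²/10)
√(-410 + x(3, 0)) = √(-410 - ⅒*3*0²) = √(-410 - ⅒*3*0) = √(-410 + 0) = √(-410) = I*√410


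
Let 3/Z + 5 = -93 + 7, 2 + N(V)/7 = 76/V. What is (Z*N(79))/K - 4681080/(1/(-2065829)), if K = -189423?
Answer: 627079108760253363158/64845807 ≈ 9.6703e+12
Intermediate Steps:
N(V) = -14 + 532/V (N(V) = -14 + 7*(76/V) = -14 + 532/V)
Z = -3/91 (Z = 3/(-5 + (-93 + 7)) = 3/(-5 - 86) = 3/(-91) = 3*(-1/91) = -3/91 ≈ -0.032967)
(Z*N(79))/K - 4681080/(1/(-2065829)) = -3*(-14 + 532/79)/91/(-189423) - 4681080/(1/(-2065829)) = -3*(-14 + 532*(1/79))/91*(-1/189423) - 4681080/(-1/2065829) = -3*(-14 + 532/79)/91*(-1/189423) - 4681080*(-2065829) = -3/91*(-574/79)*(-1/189423) + 9670310815320 = (246/1027)*(-1/189423) + 9670310815320 = -82/64845807 + 9670310815320 = 627079108760253363158/64845807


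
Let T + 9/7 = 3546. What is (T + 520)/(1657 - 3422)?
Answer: -28453/12355 ≈ -2.3030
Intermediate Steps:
T = 24813/7 (T = -9/7 + 3546 = 24813/7 ≈ 3544.7)
(T + 520)/(1657 - 3422) = (24813/7 + 520)/(1657 - 3422) = (28453/7)/(-1765) = (28453/7)*(-1/1765) = -28453/12355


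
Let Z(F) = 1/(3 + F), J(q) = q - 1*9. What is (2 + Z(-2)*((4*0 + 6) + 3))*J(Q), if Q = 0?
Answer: -99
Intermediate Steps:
J(q) = -9 + q (J(q) = q - 9 = -9 + q)
(2 + Z(-2)*((4*0 + 6) + 3))*J(Q) = (2 + ((4*0 + 6) + 3)/(3 - 2))*(-9 + 0) = (2 + ((0 + 6) + 3)/1)*(-9) = (2 + 1*(6 + 3))*(-9) = (2 + 1*9)*(-9) = (2 + 9)*(-9) = 11*(-9) = -99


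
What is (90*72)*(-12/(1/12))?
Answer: -933120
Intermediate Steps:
(90*72)*(-12/(1/12)) = 6480*(-12/1/12) = 6480*(-12*12) = 6480*(-144) = -933120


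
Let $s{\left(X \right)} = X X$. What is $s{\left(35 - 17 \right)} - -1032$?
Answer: $1356$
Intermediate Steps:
$s{\left(X \right)} = X^{2}$
$s{\left(35 - 17 \right)} - -1032 = \left(35 - 17\right)^{2} - -1032 = \left(35 - 17\right)^{2} + 1032 = 18^{2} + 1032 = 324 + 1032 = 1356$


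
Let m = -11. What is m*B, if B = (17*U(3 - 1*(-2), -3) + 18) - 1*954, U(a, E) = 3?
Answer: 9735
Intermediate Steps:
B = -885 (B = (17*3 + 18) - 1*954 = (51 + 18) - 954 = 69 - 954 = -885)
m*B = -11*(-885) = 9735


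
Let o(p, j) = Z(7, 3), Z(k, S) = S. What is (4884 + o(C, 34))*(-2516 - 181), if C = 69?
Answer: -13180239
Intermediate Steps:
o(p, j) = 3
(4884 + o(C, 34))*(-2516 - 181) = (4884 + 3)*(-2516 - 181) = 4887*(-2697) = -13180239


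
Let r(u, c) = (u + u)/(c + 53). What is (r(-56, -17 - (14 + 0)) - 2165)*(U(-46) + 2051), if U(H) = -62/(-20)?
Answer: -490334211/110 ≈ -4.4576e+6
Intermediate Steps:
r(u, c) = 2*u/(53 + c) (r(u, c) = (2*u)/(53 + c) = 2*u/(53 + c))
U(H) = 31/10 (U(H) = -62*(-1/20) = 31/10)
(r(-56, -17 - (14 + 0)) - 2165)*(U(-46) + 2051) = (2*(-56)/(53 + (-17 - (14 + 0))) - 2165)*(31/10 + 2051) = (2*(-56)/(53 + (-17 - 1*14)) - 2165)*(20541/10) = (2*(-56)/(53 + (-17 - 14)) - 2165)*(20541/10) = (2*(-56)/(53 - 31) - 2165)*(20541/10) = (2*(-56)/22 - 2165)*(20541/10) = (2*(-56)*(1/22) - 2165)*(20541/10) = (-56/11 - 2165)*(20541/10) = -23871/11*20541/10 = -490334211/110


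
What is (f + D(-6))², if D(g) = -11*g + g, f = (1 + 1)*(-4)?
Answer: 2704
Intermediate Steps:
f = -8 (f = 2*(-4) = -8)
D(g) = -10*g
(f + D(-6))² = (-8 - 10*(-6))² = (-8 + 60)² = 52² = 2704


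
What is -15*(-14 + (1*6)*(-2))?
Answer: 390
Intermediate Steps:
-15*(-14 + (1*6)*(-2)) = -15*(-14 + 6*(-2)) = -15*(-14 - 12) = -15*(-26) = 390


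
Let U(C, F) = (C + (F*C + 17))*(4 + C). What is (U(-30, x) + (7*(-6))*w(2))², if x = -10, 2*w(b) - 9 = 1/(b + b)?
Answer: 937890625/16 ≈ 5.8618e+7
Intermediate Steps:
w(b) = 9/2 + 1/(4*b) (w(b) = 9/2 + 1/(2*(b + b)) = 9/2 + 1/(2*((2*b))) = 9/2 + (1/(2*b))/2 = 9/2 + 1/(4*b))
U(C, F) = (4 + C)*(17 + C + C*F) (U(C, F) = (C + (C*F + 17))*(4 + C) = (C + (17 + C*F))*(4 + C) = (17 + C + C*F)*(4 + C) = (4 + C)*(17 + C + C*F))
(U(-30, x) + (7*(-6))*w(2))² = ((68 + (-30)² + 21*(-30) - 10*(-30)² + 4*(-30)*(-10)) + (7*(-6))*((¼)*(1 + 18*2)/2))² = ((68 + 900 - 630 - 10*900 + 1200) - 21*(1 + 36)/(2*2))² = ((68 + 900 - 630 - 9000 + 1200) - 21*37/(2*2))² = (-7462 - 42*37/8)² = (-7462 - 777/4)² = (-30625/4)² = 937890625/16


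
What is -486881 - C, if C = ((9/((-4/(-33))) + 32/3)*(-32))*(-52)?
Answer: -1884547/3 ≈ -6.2818e+5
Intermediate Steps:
C = 423904/3 (C = ((9/((-4*(-1/33))) + 32*(⅓))*(-32))*(-52) = ((9/(4/33) + 32/3)*(-32))*(-52) = ((9*(33/4) + 32/3)*(-32))*(-52) = ((297/4 + 32/3)*(-32))*(-52) = ((1019/12)*(-32))*(-52) = -8152/3*(-52) = 423904/3 ≈ 1.4130e+5)
-486881 - C = -486881 - 1*423904/3 = -486881 - 423904/3 = -1884547/3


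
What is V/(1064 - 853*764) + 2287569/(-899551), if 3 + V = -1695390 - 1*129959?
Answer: 38410193405/146318267007 ≈ 0.26251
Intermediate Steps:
V = -1825352 (V = -3 + (-1695390 - 1*129959) = -3 + (-1695390 - 129959) = -3 - 1825349 = -1825352)
V/(1064 - 853*764) + 2287569/(-899551) = -1825352/(1064 - 853*764) + 2287569/(-899551) = -1825352/(1064 - 651692) + 2287569*(-1/899551) = -1825352/(-650628) - 2287569/899551 = -1825352*(-1/650628) - 2287569/899551 = 456338/162657 - 2287569/899551 = 38410193405/146318267007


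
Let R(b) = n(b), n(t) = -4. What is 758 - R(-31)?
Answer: 762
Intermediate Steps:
R(b) = -4
758 - R(-31) = 758 - 1*(-4) = 758 + 4 = 762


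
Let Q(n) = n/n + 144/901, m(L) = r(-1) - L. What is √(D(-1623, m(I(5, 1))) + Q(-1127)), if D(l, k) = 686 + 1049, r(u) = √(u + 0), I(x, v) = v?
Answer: 2*√352354070/901 ≈ 41.667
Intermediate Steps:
r(u) = √u
m(L) = I - L (m(L) = √(-1) - L = I - L)
Q(n) = 1045/901 (Q(n) = 1 + 144*(1/901) = 1 + 144/901 = 1045/901)
D(l, k) = 1735
√(D(-1623, m(I(5, 1))) + Q(-1127)) = √(1735 + 1045/901) = √(1564280/901) = 2*√352354070/901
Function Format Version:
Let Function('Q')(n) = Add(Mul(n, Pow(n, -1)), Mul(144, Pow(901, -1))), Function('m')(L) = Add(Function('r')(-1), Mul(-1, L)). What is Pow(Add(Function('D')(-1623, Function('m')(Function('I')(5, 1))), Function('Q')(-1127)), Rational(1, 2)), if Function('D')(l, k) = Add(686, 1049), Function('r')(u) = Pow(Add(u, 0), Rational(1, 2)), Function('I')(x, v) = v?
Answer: Mul(Rational(2, 901), Pow(352354070, Rational(1, 2))) ≈ 41.667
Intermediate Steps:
Function('r')(u) = Pow(u, Rational(1, 2))
Function('m')(L) = Add(I, Mul(-1, L)) (Function('m')(L) = Add(Pow(-1, Rational(1, 2)), Mul(-1, L)) = Add(I, Mul(-1, L)))
Function('Q')(n) = Rational(1045, 901) (Function('Q')(n) = Add(1, Mul(144, Rational(1, 901))) = Add(1, Rational(144, 901)) = Rational(1045, 901))
Function('D')(l, k) = 1735
Pow(Add(Function('D')(-1623, Function('m')(Function('I')(5, 1))), Function('Q')(-1127)), Rational(1, 2)) = Pow(Add(1735, Rational(1045, 901)), Rational(1, 2)) = Pow(Rational(1564280, 901), Rational(1, 2)) = Mul(Rational(2, 901), Pow(352354070, Rational(1, 2)))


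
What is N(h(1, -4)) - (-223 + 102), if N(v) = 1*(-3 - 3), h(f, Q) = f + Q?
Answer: 115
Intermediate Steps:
h(f, Q) = Q + f
N(v) = -6 (N(v) = 1*(-6) = -6)
N(h(1, -4)) - (-223 + 102) = -6 - (-223 + 102) = -6 - 1*(-121) = -6 + 121 = 115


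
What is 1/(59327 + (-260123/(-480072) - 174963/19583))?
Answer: 9401249976/557669056477525 ≈ 1.6858e-5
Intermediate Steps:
1/(59327 + (-260123/(-480072) - 174963/19583)) = 1/(59327 + (-260123*(-1/480072) - 174963*1/19583)) = 1/(59327 + (260123/480072 - 174963/19583)) = 1/(59327 - 78900848627/9401249976) = 1/(557669056477525/9401249976) = 9401249976/557669056477525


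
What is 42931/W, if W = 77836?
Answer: 42931/77836 ≈ 0.55156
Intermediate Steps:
42931/W = 42931/77836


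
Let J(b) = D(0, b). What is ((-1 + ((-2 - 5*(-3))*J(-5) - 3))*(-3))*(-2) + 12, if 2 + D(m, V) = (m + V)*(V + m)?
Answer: 1782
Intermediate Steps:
D(m, V) = -2 + (V + m)² (D(m, V) = -2 + (m + V)*(V + m) = -2 + (V + m)*(V + m) = -2 + (V + m)²)
J(b) = -2 + b² (J(b) = -2 + (b + 0)² = -2 + b²)
((-1 + ((-2 - 5*(-3))*J(-5) - 3))*(-3))*(-2) + 12 = ((-1 + ((-2 - 5*(-3))*(-2 + (-5)²) - 3))*(-3))*(-2) + 12 = ((-1 + ((-2 + 15)*(-2 + 25) - 3))*(-3))*(-2) + 12 = ((-1 + (13*23 - 3))*(-3))*(-2) + 12 = ((-1 + (299 - 3))*(-3))*(-2) + 12 = ((-1 + 296)*(-3))*(-2) + 12 = (295*(-3))*(-2) + 12 = -885*(-2) + 12 = 1770 + 12 = 1782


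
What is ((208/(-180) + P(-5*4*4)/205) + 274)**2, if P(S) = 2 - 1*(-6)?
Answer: 10139281636/136161 ≈ 74465.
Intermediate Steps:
P(S) = 8 (P(S) = 2 + 6 = 8)
((208/(-180) + P(-5*4*4)/205) + 274)**2 = ((208/(-180) + 8/205) + 274)**2 = ((208*(-1/180) + 8*(1/205)) + 274)**2 = ((-52/45 + 8/205) + 274)**2 = (-412/369 + 274)**2 = (100694/369)**2 = 10139281636/136161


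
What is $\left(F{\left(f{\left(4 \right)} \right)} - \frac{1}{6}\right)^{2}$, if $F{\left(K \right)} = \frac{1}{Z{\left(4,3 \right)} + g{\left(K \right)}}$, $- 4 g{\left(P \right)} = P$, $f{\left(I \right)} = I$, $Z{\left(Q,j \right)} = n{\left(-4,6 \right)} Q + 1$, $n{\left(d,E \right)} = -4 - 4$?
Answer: $\frac{361}{9216} \approx 0.039171$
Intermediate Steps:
$n{\left(d,E \right)} = -8$ ($n{\left(d,E \right)} = -4 - 4 = -8$)
$Z{\left(Q,j \right)} = 1 - 8 Q$ ($Z{\left(Q,j \right)} = - 8 Q + 1 = 1 - 8 Q$)
$g{\left(P \right)} = - \frac{P}{4}$
$F{\left(K \right)} = \frac{1}{-31 - \frac{K}{4}}$ ($F{\left(K \right)} = \frac{1}{\left(1 - 32\right) - \frac{K}{4}} = \frac{1}{-31 - \frac{K}{4}}$)
$\left(F{\left(f{\left(4 \right)} \right)} - \frac{1}{6}\right)^{2} = \left(- \frac{4}{124 + 4} - \frac{1}{6}\right)^{2} = \left(- \frac{4}{128} - \frac{1}{6}\right)^{2} = \left(\left(-4\right) \frac{1}{128} - \frac{1}{6}\right)^{2} = \left(- \frac{1}{32} - \frac{1}{6}\right)^{2} = \left(- \frac{19}{96}\right)^{2} = \frac{361}{9216}$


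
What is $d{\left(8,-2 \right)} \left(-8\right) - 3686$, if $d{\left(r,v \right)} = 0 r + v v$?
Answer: $-3718$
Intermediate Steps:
$d{\left(r,v \right)} = v^{2}$ ($d{\left(r,v \right)} = 0 + v^{2} = v^{2}$)
$d{\left(8,-2 \right)} \left(-8\right) - 3686 = \left(-2\right)^{2} \left(-8\right) - 3686 = 4 \left(-8\right) - 3686 = -32 - 3686 = -3718$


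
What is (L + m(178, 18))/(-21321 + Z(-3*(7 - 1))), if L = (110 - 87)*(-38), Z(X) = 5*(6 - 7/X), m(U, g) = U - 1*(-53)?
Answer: 11574/383203 ≈ 0.030203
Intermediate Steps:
m(U, g) = 53 + U (m(U, g) = U + 53 = 53 + U)
Z(X) = 30 - 35/X
L = -874 (L = 23*(-38) = -874)
(L + m(178, 18))/(-21321 + Z(-3*(7 - 1))) = (-874 + (53 + 178))/(-21321 + (30 - 35*(-1/(3*(7 - 1))))) = (-874 + 231)/(-21321 + (30 - 35/((-3*6)))) = -643/(-21321 + (30 - 35/(-18))) = -643/(-21321 + (30 - 35*(-1/18))) = -643/(-21321 + (30 + 35/18)) = -643/(-21321 + 575/18) = -643/(-383203/18) = -643*(-18/383203) = 11574/383203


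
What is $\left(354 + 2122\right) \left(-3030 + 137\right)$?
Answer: $-7163068$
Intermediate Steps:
$\left(354 + 2122\right) \left(-3030 + 137\right) = 2476 \left(-2893\right) = -7163068$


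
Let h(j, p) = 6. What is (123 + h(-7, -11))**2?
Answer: 16641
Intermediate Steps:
(123 + h(-7, -11))**2 = (123 + 6)**2 = 129**2 = 16641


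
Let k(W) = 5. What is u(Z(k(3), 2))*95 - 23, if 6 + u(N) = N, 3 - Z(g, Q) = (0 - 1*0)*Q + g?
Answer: -783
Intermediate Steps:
Z(g, Q) = 3 - g (Z(g, Q) = 3 - ((0 - 1*0)*Q + g) = 3 - ((0 + 0)*Q + g) = 3 - (0*Q + g) = 3 - (0 + g) = 3 - g)
u(N) = -6 + N
u(Z(k(3), 2))*95 - 23 = (-6 + (3 - 1*5))*95 - 23 = (-6 + (3 - 5))*95 - 23 = (-6 - 2)*95 - 23 = -8*95 - 23 = -760 - 23 = -783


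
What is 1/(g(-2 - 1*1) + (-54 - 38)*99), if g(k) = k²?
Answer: -1/9099 ≈ -0.00010990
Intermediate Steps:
1/(g(-2 - 1*1) + (-54 - 38)*99) = 1/((-2 - 1*1)² + (-54 - 38)*99) = 1/((-2 - 1)² - 92*99) = 1/((-3)² - 9108) = 1/(9 - 9108) = 1/(-9099) = -1/9099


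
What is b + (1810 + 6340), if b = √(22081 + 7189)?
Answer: 8150 + √29270 ≈ 8321.1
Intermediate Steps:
b = √29270 ≈ 171.08
b + (1810 + 6340) = √29270 + (1810 + 6340) = √29270 + 8150 = 8150 + √29270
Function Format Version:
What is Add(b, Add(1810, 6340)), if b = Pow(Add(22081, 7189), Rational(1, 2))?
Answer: Add(8150, Pow(29270, Rational(1, 2))) ≈ 8321.1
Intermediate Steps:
b = Pow(29270, Rational(1, 2)) ≈ 171.08
Add(b, Add(1810, 6340)) = Add(Pow(29270, Rational(1, 2)), Add(1810, 6340)) = Add(Pow(29270, Rational(1, 2)), 8150) = Add(8150, Pow(29270, Rational(1, 2)))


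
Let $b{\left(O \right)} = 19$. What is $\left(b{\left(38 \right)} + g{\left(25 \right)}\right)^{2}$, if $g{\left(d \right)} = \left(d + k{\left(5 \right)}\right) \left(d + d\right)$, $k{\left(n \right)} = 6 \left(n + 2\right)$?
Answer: $11350161$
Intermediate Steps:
$k{\left(n \right)} = 12 + 6 n$ ($k{\left(n \right)} = 6 \left(2 + n\right) = 12 + 6 n$)
$g{\left(d \right)} = 2 d \left(42 + d\right)$ ($g{\left(d \right)} = \left(d + \left(12 + 6 \cdot 5\right)\right) \left(d + d\right) = \left(d + \left(12 + 30\right)\right) 2 d = \left(d + 42\right) 2 d = \left(42 + d\right) 2 d = 2 d \left(42 + d\right)$)
$\left(b{\left(38 \right)} + g{\left(25 \right)}\right)^{2} = \left(19 + 2 \cdot 25 \left(42 + 25\right)\right)^{2} = \left(19 + 2 \cdot 25 \cdot 67\right)^{2} = \left(19 + 3350\right)^{2} = 3369^{2} = 11350161$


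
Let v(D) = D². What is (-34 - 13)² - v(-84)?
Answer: -4847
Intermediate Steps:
(-34 - 13)² - v(-84) = (-34 - 13)² - 1*(-84)² = (-47)² - 1*7056 = 2209 - 7056 = -4847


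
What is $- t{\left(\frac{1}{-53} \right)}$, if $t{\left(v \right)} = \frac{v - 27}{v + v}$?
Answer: $-716$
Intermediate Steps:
$t{\left(v \right)} = \frac{-27 + v}{2 v}$
$- t{\left(\frac{1}{-53} \right)} = - \frac{-27 + \frac{1}{-53}}{2 \frac{1}{-53}} = - \frac{-27 - \frac{1}{53}}{2 \left(- \frac{1}{53}\right)} = - \frac{\left(-53\right) \left(-1432\right)}{2 \cdot 53} = \left(-1\right) 716 = -716$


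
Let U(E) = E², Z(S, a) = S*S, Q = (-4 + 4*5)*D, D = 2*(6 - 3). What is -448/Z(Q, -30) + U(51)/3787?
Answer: 348035/545328 ≈ 0.63821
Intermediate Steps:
D = 6 (D = 2*3 = 6)
Q = 96 (Q = (-4 + 4*5)*6 = (-4 + 20)*6 = 16*6 = 96)
Z(S, a) = S²
-448/Z(Q, -30) + U(51)/3787 = -448/(96²) + 51²/3787 = -448/9216 + 2601*(1/3787) = -448*1/9216 + 2601/3787 = -7/144 + 2601/3787 = 348035/545328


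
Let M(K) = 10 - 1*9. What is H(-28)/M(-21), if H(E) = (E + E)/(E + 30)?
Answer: -28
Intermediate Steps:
H(E) = 2*E/(30 + E) (H(E) = (2*E)/(30 + E) = 2*E/(30 + E))
M(K) = 1 (M(K) = 10 - 9 = 1)
H(-28)/M(-21) = (2*(-28)/(30 - 28))/1 = (2*(-28)/2)*1 = (2*(-28)*(1/2))*1 = -28*1 = -28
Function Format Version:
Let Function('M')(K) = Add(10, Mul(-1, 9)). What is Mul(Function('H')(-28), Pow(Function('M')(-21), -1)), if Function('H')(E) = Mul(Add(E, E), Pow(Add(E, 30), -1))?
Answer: -28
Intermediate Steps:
Function('H')(E) = Mul(2, E, Pow(Add(30, E), -1)) (Function('H')(E) = Mul(Mul(2, E), Pow(Add(30, E), -1)) = Mul(2, E, Pow(Add(30, E), -1)))
Function('M')(K) = 1 (Function('M')(K) = Add(10, -9) = 1)
Mul(Function('H')(-28), Pow(Function('M')(-21), -1)) = Mul(Mul(2, -28, Pow(Add(30, -28), -1)), Pow(1, -1)) = Mul(Mul(2, -28, Pow(2, -1)), 1) = Mul(Mul(2, -28, Rational(1, 2)), 1) = Mul(-28, 1) = -28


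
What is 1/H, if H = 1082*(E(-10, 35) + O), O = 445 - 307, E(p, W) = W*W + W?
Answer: 1/1512636 ≈ 6.6110e-7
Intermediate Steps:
E(p, W) = W + W² (E(p, W) = W² + W = W + W²)
O = 138
H = 1512636 (H = 1082*(35*(1 + 35) + 138) = 1082*(35*36 + 138) = 1082*(1260 + 138) = 1082*1398 = 1512636)
1/H = 1/1512636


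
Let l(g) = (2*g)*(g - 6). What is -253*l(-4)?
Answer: -20240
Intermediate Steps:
l(g) = 2*g*(-6 + g) (l(g) = (2*g)*(-6 + g) = 2*g*(-6 + g))
-253*l(-4) = -506*(-4)*(-6 - 4) = -506*(-4)*(-10) = -253*80 = -20240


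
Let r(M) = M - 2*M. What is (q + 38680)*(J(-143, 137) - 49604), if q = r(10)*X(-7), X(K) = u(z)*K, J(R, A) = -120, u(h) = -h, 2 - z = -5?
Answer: -1898959560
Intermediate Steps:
z = 7 (z = 2 - 1*(-5) = 2 + 5 = 7)
r(M) = -M
X(K) = -7*K (X(K) = (-1*7)*K = -7*K)
q = -490 (q = (-1*10)*(-7*(-7)) = -10*49 = -490)
(q + 38680)*(J(-143, 137) - 49604) = (-490 + 38680)*(-120 - 49604) = 38190*(-49724) = -1898959560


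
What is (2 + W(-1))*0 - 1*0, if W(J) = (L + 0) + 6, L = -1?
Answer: 0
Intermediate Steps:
W(J) = 5 (W(J) = (-1 + 0) + 6 = -1 + 6 = 5)
(2 + W(-1))*0 - 1*0 = (2 + 5)*0 - 1*0 = 7*0 + 0 = 0 + 0 = 0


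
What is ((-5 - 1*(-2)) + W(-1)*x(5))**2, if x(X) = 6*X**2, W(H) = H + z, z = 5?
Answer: 356409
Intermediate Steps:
W(H) = 5 + H (W(H) = H + 5 = 5 + H)
((-5 - 1*(-2)) + W(-1)*x(5))**2 = ((-5 - 1*(-2)) + (5 - 1)*(6*5**2))**2 = ((-5 + 2) + 4*(6*25))**2 = (-3 + 4*150)**2 = (-3 + 600)**2 = 597**2 = 356409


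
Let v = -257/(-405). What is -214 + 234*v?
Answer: -2948/45 ≈ -65.511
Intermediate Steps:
v = 257/405 (v = -257*(-1/405) = 257/405 ≈ 0.63457)
-214 + 234*v = -214 + 234*(257/405) = -214 + 6682/45 = -2948/45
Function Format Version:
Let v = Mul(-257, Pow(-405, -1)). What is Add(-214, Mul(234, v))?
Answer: Rational(-2948, 45) ≈ -65.511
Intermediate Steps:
v = Rational(257, 405) (v = Mul(-257, Rational(-1, 405)) = Rational(257, 405) ≈ 0.63457)
Add(-214, Mul(234, v)) = Add(-214, Mul(234, Rational(257, 405))) = Add(-214, Rational(6682, 45)) = Rational(-2948, 45)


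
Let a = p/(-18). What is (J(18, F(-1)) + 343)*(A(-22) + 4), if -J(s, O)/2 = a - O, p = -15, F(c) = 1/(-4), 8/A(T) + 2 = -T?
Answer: 4499/3 ≈ 1499.7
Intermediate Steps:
A(T) = 8/(-2 - T)
F(c) = -¼ (F(c) = 1*(-¼) = -¼)
a = ⅚ (a = -15/(-18) = -15*(-1/18) = ⅚ ≈ 0.83333)
J(s, O) = -5/3 + 2*O (J(s, O) = -2*(⅚ - O) = -5/3 + 2*O)
(J(18, F(-1)) + 343)*(A(-22) + 4) = ((-5/3 + 2*(-¼)) + 343)*(-8/(2 - 22) + 4) = ((-5/3 - ½) + 343)*(-8/(-20) + 4) = (-13/6 + 343)*(-8*(-1/20) + 4) = 2045*(⅖ + 4)/6 = (2045/6)*(22/5) = 4499/3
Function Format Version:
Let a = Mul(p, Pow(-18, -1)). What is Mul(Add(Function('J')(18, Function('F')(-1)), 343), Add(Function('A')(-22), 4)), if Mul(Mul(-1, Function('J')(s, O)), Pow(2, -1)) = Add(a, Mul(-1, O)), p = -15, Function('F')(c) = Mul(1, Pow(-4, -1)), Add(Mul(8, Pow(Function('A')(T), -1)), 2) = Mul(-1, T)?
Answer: Rational(4499, 3) ≈ 1499.7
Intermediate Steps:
Function('A')(T) = Mul(8, Pow(Add(-2, Mul(-1, T)), -1))
Function('F')(c) = Rational(-1, 4) (Function('F')(c) = Mul(1, Rational(-1, 4)) = Rational(-1, 4))
a = Rational(5, 6) (a = Mul(-15, Pow(-18, -1)) = Mul(-15, Rational(-1, 18)) = Rational(5, 6) ≈ 0.83333)
Function('J')(s, O) = Add(Rational(-5, 3), Mul(2, O)) (Function('J')(s, O) = Mul(-2, Add(Rational(5, 6), Mul(-1, O))) = Add(Rational(-5, 3), Mul(2, O)))
Mul(Add(Function('J')(18, Function('F')(-1)), 343), Add(Function('A')(-22), 4)) = Mul(Add(Add(Rational(-5, 3), Mul(2, Rational(-1, 4))), 343), Add(Mul(-8, Pow(Add(2, -22), -1)), 4)) = Mul(Add(Add(Rational(-5, 3), Rational(-1, 2)), 343), Add(Mul(-8, Pow(-20, -1)), 4)) = Mul(Add(Rational(-13, 6), 343), Add(Mul(-8, Rational(-1, 20)), 4)) = Mul(Rational(2045, 6), Add(Rational(2, 5), 4)) = Mul(Rational(2045, 6), Rational(22, 5)) = Rational(4499, 3)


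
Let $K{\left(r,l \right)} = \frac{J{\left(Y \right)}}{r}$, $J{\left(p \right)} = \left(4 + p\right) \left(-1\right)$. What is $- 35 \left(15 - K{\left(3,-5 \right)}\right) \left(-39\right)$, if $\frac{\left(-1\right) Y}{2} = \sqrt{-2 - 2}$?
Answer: $22295 - 1820 i \approx 22295.0 - 1820.0 i$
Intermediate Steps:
$Y = - 4 i$ ($Y = - 2 \sqrt{-2 - 2} = - 2 \sqrt{-4} = - 2 \cdot 2 i = - 4 i \approx - 4.0 i$)
$J{\left(p \right)} = -4 - p$
$K{\left(r,l \right)} = \frac{-4 + 4 i}{r}$ ($K{\left(r,l \right)} = \frac{-4 - - 4 i}{r} = \frac{-4 + 4 i}{r}$)
$- 35 \left(15 - K{\left(3,-5 \right)}\right) \left(-39\right) = - 35 \left(15 - \frac{4 \left(-1 + i\right)}{3}\right) \left(-39\right) = - 35 \left(15 - 4 \cdot \frac{1}{3} \left(-1 + i\right)\right) \left(-39\right) = - 35 \left(15 - \left(- \frac{4}{3} + \frac{4 i}{3}\right)\right) \left(-39\right) = - 35 \left(15 + \left(\frac{4}{3} - \frac{4 i}{3}\right)\right) \left(-39\right) = - 35 \left(\frac{49}{3} - \frac{4 i}{3}\right) \left(-39\right) = \left(- \frac{1715}{3} + \frac{140 i}{3}\right) \left(-39\right) = 22295 - 1820 i$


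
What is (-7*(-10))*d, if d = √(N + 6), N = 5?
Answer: 70*√11 ≈ 232.16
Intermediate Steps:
d = √11 (d = √(5 + 6) = √11 ≈ 3.3166)
(-7*(-10))*d = (-7*(-10))*√11 = 70*√11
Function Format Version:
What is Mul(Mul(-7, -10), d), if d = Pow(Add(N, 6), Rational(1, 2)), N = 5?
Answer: Mul(70, Pow(11, Rational(1, 2))) ≈ 232.16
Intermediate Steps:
d = Pow(11, Rational(1, 2)) (d = Pow(Add(5, 6), Rational(1, 2)) = Pow(11, Rational(1, 2)) ≈ 3.3166)
Mul(Mul(-7, -10), d) = Mul(Mul(-7, -10), Pow(11, Rational(1, 2))) = Mul(70, Pow(11, Rational(1, 2)))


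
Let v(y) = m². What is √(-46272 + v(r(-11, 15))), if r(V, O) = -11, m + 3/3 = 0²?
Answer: I*√46271 ≈ 215.11*I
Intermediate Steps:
m = -1 (m = -1 + 0² = -1 + 0 = -1)
v(y) = 1 (v(y) = (-1)² = 1)
√(-46272 + v(r(-11, 15))) = √(-46272 + 1) = √(-46271) = I*√46271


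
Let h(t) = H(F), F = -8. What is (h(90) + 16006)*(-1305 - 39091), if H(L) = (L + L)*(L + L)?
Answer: -656919752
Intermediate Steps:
H(L) = 4*L² (H(L) = (2*L)*(2*L) = 4*L²)
h(t) = 256 (h(t) = 4*(-8)² = 4*64 = 256)
(h(90) + 16006)*(-1305 - 39091) = (256 + 16006)*(-1305 - 39091) = 16262*(-40396) = -656919752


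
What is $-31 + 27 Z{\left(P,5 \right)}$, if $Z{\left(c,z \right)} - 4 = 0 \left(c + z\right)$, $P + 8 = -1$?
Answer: $77$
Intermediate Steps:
$P = -9$ ($P = -8 - 1 = -9$)
$Z{\left(c,z \right)} = 4$ ($Z{\left(c,z \right)} = 4 + 0 \left(c + z\right) = 4 + 0 = 4$)
$-31 + 27 Z{\left(P,5 \right)} = -31 + 27 \cdot 4 = -31 + 108 = 77$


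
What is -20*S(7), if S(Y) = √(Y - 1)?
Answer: -20*√6 ≈ -48.990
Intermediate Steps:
S(Y) = √(-1 + Y)
-20*S(7) = -20*√(-1 + 7) = -20*√6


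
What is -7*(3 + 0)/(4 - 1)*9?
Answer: -63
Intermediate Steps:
-7*(3 + 0)/(4 - 1)*9 = -21/3*9 = -7*1*9 = -7*9 = -63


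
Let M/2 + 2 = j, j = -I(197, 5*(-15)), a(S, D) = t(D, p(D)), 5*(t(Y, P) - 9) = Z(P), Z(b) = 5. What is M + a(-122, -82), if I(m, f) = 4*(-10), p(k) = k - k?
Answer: 86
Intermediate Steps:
p(k) = 0
t(Y, P) = 10 (t(Y, P) = 9 + (⅕)*5 = 9 + 1 = 10)
a(S, D) = 10
I(m, f) = -40
j = 40 (j = -1*(-40) = 40)
M = 76 (M = -4 + 2*40 = -4 + 80 = 76)
M + a(-122, -82) = 76 + 10 = 86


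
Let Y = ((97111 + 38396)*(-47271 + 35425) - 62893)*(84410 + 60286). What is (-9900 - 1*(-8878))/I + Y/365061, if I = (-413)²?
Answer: -1886634658804150662/2965147129 ≈ -6.3627e+8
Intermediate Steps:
Y = -232277423415240 (Y = (135507*(-11846) - 62893)*144696 = (-1605215922 - 62893)*144696 = -1605278815*144696 = -232277423415240)
I = 170569
(-9900 - 1*(-8878))/I + Y/365061 = (-9900 - 1*(-8878))/170569 - 232277423415240/365061 = (-9900 + 8878)*(1/170569) - 232277423415240*1/365061 = -1022*1/170569 - 77425807805080/121687 = -146/24367 - 77425807805080/121687 = -1886634658804150662/2965147129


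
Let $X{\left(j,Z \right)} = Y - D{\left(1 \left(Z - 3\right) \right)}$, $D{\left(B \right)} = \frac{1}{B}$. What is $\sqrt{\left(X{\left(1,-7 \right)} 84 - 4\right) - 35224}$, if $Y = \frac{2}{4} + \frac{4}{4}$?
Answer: $\frac{2 i \sqrt{219335}}{5} \approx 187.33 i$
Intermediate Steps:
$Y = \frac{3}{2}$ ($Y = 2 \cdot \frac{1}{4} + 4 \cdot \frac{1}{4} = \frac{1}{2} + 1 = \frac{3}{2} \approx 1.5$)
$X{\left(j,Z \right)} = \frac{3}{2} - \frac{1}{-3 + Z}$ ($X{\left(j,Z \right)} = \frac{3}{2} - \frac{1}{1 \left(Z - 3\right)} = \frac{3}{2} - \frac{1}{1 \left(-3 + Z\right)} = \frac{3}{2} - \frac{1}{-3 + Z}$)
$\sqrt{\left(X{\left(1,-7 \right)} 84 - 4\right) - 35224} = \sqrt{\left(\frac{-11 + 3 \left(-7\right)}{2 \left(-3 - 7\right)} 84 - 4\right) - 35224} = \sqrt{\left(\frac{-11 - 21}{2 \left(-10\right)} 84 - 4\right) - 35224} = \sqrt{\left(\frac{1}{2} \left(- \frac{1}{10}\right) \left(-32\right) 84 - 4\right) - 35224} = \sqrt{\left(\frac{8}{5} \cdot 84 - 4\right) - 35224} = \sqrt{\left(\frac{672}{5} - 4\right) - 35224} = \sqrt{\frac{652}{5} - 35224} = \sqrt{- \frac{175468}{5}} = \frac{2 i \sqrt{219335}}{5}$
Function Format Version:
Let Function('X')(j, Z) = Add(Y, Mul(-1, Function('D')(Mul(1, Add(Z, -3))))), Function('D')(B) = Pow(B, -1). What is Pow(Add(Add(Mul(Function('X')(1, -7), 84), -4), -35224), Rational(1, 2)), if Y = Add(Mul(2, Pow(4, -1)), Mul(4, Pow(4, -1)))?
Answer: Mul(Rational(2, 5), I, Pow(219335, Rational(1, 2))) ≈ Mul(187.33, I)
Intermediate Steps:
Y = Rational(3, 2) (Y = Add(Mul(2, Rational(1, 4)), Mul(4, Rational(1, 4))) = Add(Rational(1, 2), 1) = Rational(3, 2) ≈ 1.5000)
Function('X')(j, Z) = Add(Rational(3, 2), Mul(-1, Pow(Add(-3, Z), -1))) (Function('X')(j, Z) = Add(Rational(3, 2), Mul(-1, Pow(Mul(1, Add(Z, -3)), -1))) = Add(Rational(3, 2), Mul(-1, Pow(Mul(1, Add(-3, Z)), -1))) = Add(Rational(3, 2), Mul(-1, Pow(Add(-3, Z), -1))))
Pow(Add(Add(Mul(Function('X')(1, -7), 84), -4), -35224), Rational(1, 2)) = Pow(Add(Add(Mul(Mul(Rational(1, 2), Pow(Add(-3, -7), -1), Add(-11, Mul(3, -7))), 84), -4), -35224), Rational(1, 2)) = Pow(Add(Add(Mul(Mul(Rational(1, 2), Pow(-10, -1), Add(-11, -21)), 84), -4), -35224), Rational(1, 2)) = Pow(Add(Add(Mul(Mul(Rational(1, 2), Rational(-1, 10), -32), 84), -4), -35224), Rational(1, 2)) = Pow(Add(Add(Mul(Rational(8, 5), 84), -4), -35224), Rational(1, 2)) = Pow(Add(Add(Rational(672, 5), -4), -35224), Rational(1, 2)) = Pow(Add(Rational(652, 5), -35224), Rational(1, 2)) = Pow(Rational(-175468, 5), Rational(1, 2)) = Mul(Rational(2, 5), I, Pow(219335, Rational(1, 2)))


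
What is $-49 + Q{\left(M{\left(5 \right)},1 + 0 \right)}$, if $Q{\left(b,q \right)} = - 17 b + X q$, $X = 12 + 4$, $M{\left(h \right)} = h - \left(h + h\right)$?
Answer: $52$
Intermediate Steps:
$M{\left(h \right)} = - h$ ($M{\left(h \right)} = h - 2 h = - h$)
$X = 16$
$Q{\left(b,q \right)} = - 17 b + 16 q$
$-49 + Q{\left(M{\left(5 \right)},1 + 0 \right)} = -49 + \left(- 17 \left(\left(-1\right) 5\right) + 16 \left(1 + 0\right)\right) = -49 + \left(\left(-17\right) \left(-5\right) + 16 \cdot 1\right) = -49 + \left(85 + 16\right) = -49 + 101 = 52$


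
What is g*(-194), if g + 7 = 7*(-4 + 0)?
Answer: 6790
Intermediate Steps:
g = -35 (g = -7 + 7*(-4 + 0) = -7 + 7*(-4) = -7 - 28 = -35)
g*(-194) = -35*(-194) = 6790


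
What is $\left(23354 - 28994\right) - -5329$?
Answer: $-311$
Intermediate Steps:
$\left(23354 - 28994\right) - -5329 = -5640 + \left(-8624 + 13953\right) = -5640 + 5329 = -311$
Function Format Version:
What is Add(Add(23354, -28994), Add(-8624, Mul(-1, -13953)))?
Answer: -311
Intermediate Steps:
Add(Add(23354, -28994), Add(-8624, Mul(-1, -13953))) = Add(-5640, Add(-8624, 13953)) = Add(-5640, 5329) = -311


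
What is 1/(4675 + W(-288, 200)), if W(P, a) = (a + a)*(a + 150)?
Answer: 1/144675 ≈ 6.9120e-6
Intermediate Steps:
W(P, a) = 2*a*(150 + a) (W(P, a) = (2*a)*(150 + a) = 2*a*(150 + a))
1/(4675 + W(-288, 200)) = 1/(4675 + 2*200*(150 + 200)) = 1/(4675 + 2*200*350) = 1/(4675 + 140000) = 1/144675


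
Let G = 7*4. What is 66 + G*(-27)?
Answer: -690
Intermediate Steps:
G = 28
66 + G*(-27) = 66 + 28*(-27) = 66 - 756 = -690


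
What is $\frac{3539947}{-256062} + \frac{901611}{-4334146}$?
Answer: $- \frac{3893378861536}{277452523263} \approx -14.033$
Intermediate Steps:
$\frac{3539947}{-256062} + \frac{901611}{-4334146} = 3539947 \left(- \frac{1}{256062}\right) + 901611 \left(- \frac{1}{4334146}\right) = - \frac{3539947}{256062} - \frac{901611}{4334146} = - \frac{3893378861536}{277452523263}$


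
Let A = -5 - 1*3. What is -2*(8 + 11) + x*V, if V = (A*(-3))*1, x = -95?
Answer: -2318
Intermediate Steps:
A = -8 (A = -5 - 3 = -8)
V = 24 (V = -8*(-3)*1 = 24*1 = 24)
-2*(8 + 11) + x*V = -2*(8 + 11) - 95*24 = -2*19 - 2280 = -38 - 2280 = -2318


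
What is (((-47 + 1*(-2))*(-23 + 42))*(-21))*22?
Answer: 430122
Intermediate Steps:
(((-47 + 1*(-2))*(-23 + 42))*(-21))*22 = (((-47 - 2)*19)*(-21))*22 = (-49*19*(-21))*22 = -931*(-21)*22 = 19551*22 = 430122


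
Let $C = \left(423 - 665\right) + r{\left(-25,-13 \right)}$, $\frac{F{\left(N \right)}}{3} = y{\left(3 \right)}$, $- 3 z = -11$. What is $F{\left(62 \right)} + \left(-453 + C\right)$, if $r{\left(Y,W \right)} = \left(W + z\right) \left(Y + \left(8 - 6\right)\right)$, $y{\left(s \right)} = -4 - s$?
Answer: $- \frac{1504}{3} \approx -501.33$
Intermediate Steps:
$z = \frac{11}{3}$ ($z = \left(- \frac{1}{3}\right) \left(-11\right) = \frac{11}{3} \approx 3.6667$)
$F{\left(N \right)} = -21$ ($F{\left(N \right)} = 3 \left(-4 - 3\right) = 3 \left(-7\right) = -21$)
$r{\left(Y,W \right)} = \left(2 + Y\right) \left(\frac{11}{3} + W\right)$ ($r{\left(Y,W \right)} = \left(W + \frac{11}{3}\right) \left(Y + \left(8 - 6\right)\right) = \left(\frac{11}{3} + W\right) \left(Y + 2\right) = \left(\frac{11}{3} + W\right) \left(2 + Y\right) = \left(2 + Y\right) \left(\frac{11}{3} + W\right)$)
$C = - \frac{82}{3}$ ($C = \left(423 - 665\right) + \left(\frac{22}{3} + 2 \left(-13\right) + \frac{11}{3} \left(-25\right) - -325\right) = -242 + \left(\frac{22}{3} - 26 - \frac{275}{3} + 325\right) = -242 + \frac{644}{3} = - \frac{82}{3} \approx -27.333$)
$F{\left(62 \right)} + \left(-453 + C\right) = -21 - \frac{1441}{3} = - \frac{1504}{3}$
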